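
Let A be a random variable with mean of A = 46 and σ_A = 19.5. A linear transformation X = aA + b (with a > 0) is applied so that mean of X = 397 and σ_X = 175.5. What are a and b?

a = 9, b = -17

σ_X = a·σ_A (a > 0), so a = 175.5/19.5 = 9.
mean of X = a·mean of A + b, so b = 397 − 9·46 = -17.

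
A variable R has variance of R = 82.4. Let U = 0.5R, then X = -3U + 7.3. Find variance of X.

variance of X = 185.4

variance of U = 0.5²·82.4 = 20.6.
variance of X = (-3)²·20.6 = 185.4.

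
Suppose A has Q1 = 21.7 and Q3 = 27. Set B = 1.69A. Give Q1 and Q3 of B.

Q1(B) = 36.673, Q3(B) = 45.63

a = 1.69 > 0: Q1(B) = a·Q1(A)+b = 36.673, Q3(B) = a·Q3(A)+b = 45.63.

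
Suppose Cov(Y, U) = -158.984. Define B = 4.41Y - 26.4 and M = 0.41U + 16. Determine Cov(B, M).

Cov(B, M) = a·c·Cov(Y, U) = 4.41·0.41·(-158.984) = -287.4589704. Additive constants drop out.

Cov(B, M) = -287.4589704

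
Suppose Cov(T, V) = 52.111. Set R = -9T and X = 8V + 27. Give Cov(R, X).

Cov(R, X) = a·c·Cov(T, V) = (-9)·8·52.111 = -3751.992. Additive constants drop out.

Cov(R, X) = -3751.992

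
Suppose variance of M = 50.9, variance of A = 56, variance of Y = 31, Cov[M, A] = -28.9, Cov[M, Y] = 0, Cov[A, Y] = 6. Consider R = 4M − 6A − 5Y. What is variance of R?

variance of R = a²·variance of M + b²·variance of A + c²·variance of Y + 2ab·Cov[M, A] + 2ac·Cov[M, Y] + 2bc·Cov[A, Y], with a = 4, b = -6, c = -5.
= 814.4 + 2016 + 775 + 1387.2 + 0 + 360
= 5352.6.

variance of R = 5352.6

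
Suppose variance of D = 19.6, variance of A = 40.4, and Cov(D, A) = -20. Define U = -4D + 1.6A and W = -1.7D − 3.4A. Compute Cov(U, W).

By bilinearity, Cov(U, W) = ac·variance of D + bd·variance of A + (ad+bc)·Cov(D, A), with a=-4, b=1.6, c=-1.7, d=-3.4.
ac·variance of D = (-4)·(-1.7)·19.6 = 133.28
bd·variance of A = 1.6·(-3.4)·40.4 = -219.776
(ad+bc)·Cov(D, A) = (10.88)·(-20) = -217.6
Cov(U, W) = 133.28 + (-219.776) + (-217.6) = -304.096.

Cov(U, W) = -304.096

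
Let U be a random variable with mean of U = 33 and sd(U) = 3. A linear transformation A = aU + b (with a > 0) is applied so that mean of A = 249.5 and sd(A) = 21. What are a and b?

sd(A) = a·sd(U) (a > 0), so a = 21/3 = 7.
mean of A = a·mean of U + b, so b = 249.5 − 7·33 = 18.5.

a = 7, b = 18.5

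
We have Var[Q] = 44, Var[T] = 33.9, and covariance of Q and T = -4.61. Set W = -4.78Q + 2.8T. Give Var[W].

Var[W] = 1394.50608

Var[W] = a²·Var[Q] + b²·Var[T] + 2ab·covariance of Q and T with a = -4.78, b = 2.8.
= (-4.78)²·44 + 2.8²·33.9 + 2·(-4.78)·2.8·(-4.61)
= 1005.3296 + 265.776 + 123.40048 = 1394.50608.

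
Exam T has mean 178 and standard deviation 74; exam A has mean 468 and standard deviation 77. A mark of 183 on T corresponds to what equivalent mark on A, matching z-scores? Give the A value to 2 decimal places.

z = (183 − 178)/74 ≈ 0.0676.
A = 468 + z·77 = 468 + (183 − 178)·77/74 ≈ 473.20.

A = 473.20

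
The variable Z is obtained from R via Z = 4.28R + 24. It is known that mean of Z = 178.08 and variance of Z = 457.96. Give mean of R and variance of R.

From Z = 4.28R + 24: mean of Z = a·mean of R + b, so mean of R = (mean of Z − b)/a = (178.08 − 24)/4.28 = 36.
variance of Z = a²·variance of R, so variance of R = 457.96/4.28² = 25.

mean of R = 36, variance of R = 25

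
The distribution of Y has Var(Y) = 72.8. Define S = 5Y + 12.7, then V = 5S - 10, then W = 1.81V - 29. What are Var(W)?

Var(W) = 149062.55

Var(S) = 5²·72.8 = 1820.
Var(V) = 5²·1820 = 45500.
Var(W) = 1.81²·45500 = 149062.55.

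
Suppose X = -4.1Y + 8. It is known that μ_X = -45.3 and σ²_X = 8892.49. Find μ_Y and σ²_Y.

From X = -4.1Y + 8: μ_X = a·μ_Y + b, so μ_Y = (μ_X − b)/a = (-45.3 − 8)/(-4.1) = 13.
σ²_X = a²·σ²_Y, so σ²_Y = 8892.49/(-4.1)² = 529.

μ_Y = 13, σ²_Y = 529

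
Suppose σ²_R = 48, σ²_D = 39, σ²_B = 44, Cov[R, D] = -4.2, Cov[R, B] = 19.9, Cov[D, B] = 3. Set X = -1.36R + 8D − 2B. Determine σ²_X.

σ²_X = 2864.4288

σ²_X = a²·σ²_R + b²·σ²_D + c²·σ²_B + 2ab·Cov[R, D] + 2ac·Cov[R, B] + 2bc·Cov[D, B], with a = -1.36, b = 8, c = -2.
= 88.7808 + 2496 + 176 + 91.392 + 108.256 + (-96)
= 2864.4288.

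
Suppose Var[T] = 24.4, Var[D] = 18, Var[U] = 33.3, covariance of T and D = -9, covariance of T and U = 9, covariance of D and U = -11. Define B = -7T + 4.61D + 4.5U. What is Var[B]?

Var[B] = 1809.9328

Var[B] = a²·Var[T] + b²·Var[D] + c²·Var[U] + 2ab·covariance of T and D + 2ac·covariance of T and U + 2bc·covariance of D and U, with a = -7, b = 4.61, c = 4.5.
= 1195.6 + 382.5378 + 674.325 + 580.86 + (-567) + (-456.39)
= 1809.9328.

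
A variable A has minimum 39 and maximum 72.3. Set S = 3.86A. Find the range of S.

Range(S) = 128.538

Range of A = 72.3 − 39 = 33.3.
Range(S) = |a|·Range(A) = |3.86|·33.3 = 128.538.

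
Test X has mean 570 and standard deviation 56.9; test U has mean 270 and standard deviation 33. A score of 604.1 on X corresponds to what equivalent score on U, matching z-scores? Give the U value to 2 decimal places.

U = 289.78

z = (604.1 − 570)/56.9 ≈ 0.5993.
U = 270 + z·33 = 270 + (604.1 − 570)·33/56.9 ≈ 289.78.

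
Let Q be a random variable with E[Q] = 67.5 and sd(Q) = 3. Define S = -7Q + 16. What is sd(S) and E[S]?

sd(S) = 21, E[S] = -456.5

S = -7Q + 16 is linear with a = -7, b = 16.
sd(S) = |a|·sd(Q) = |-7|·3 = 21.
E[S] = a·E[Q] + b = (-7)·67.5 + 16 = -456.5.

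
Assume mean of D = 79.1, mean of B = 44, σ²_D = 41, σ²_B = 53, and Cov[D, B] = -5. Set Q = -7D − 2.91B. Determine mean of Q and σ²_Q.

mean of Q = (-7)·mean of D + (-2.91)·mean of B = (-7)·79.1 + (-2.91)·44 = -681.74.
σ²_Q = a²·σ²_D + b²·σ²_B + 2ab·Cov[D, B] with a = -7, b = -2.91.
= (-7)²·41 + (-2.91)²·53 + 2·(-7)·(-2.91)·(-5)
= 2009 + 448.8093 + (-203.7) = 2254.1093.

mean of Q = -681.74, σ²_Q = 2254.1093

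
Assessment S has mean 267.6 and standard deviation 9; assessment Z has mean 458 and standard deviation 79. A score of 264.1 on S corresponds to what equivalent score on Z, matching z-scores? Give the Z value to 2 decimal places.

Z = 427.28

z = (264.1 − 267.6)/9 ≈ -0.3889.
Z = 458 + z·79 = 458 + (264.1 − 267.6)·79/9 ≈ 427.28.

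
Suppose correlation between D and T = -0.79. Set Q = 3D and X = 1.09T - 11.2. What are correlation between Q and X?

Linear rescalings preserve correlation up to sign; here the slopes 3 and 1.09 have the same sign, so correlation between Q and X = correlation between D and T = -0.79.

correlation between Q and X = -0.79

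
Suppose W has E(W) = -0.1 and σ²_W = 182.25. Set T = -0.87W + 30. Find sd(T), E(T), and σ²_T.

T = -0.87W + 30 is linear with a = -0.87, b = 30.
sd(W) = √182.25 = 13.5.
sd(T) = |a|·sd(W) = |-0.87|·13.5 = 11.745.
E(T) = a·E(W) + b = (-0.87)·(-0.1) + 30 = 30.087.
σ²_T = a²·σ²_W = (-0.87)²·182.25 = 137.945025 (the additive constant 30 does not affect variance).

sd(T) = 11.745, E(T) = 30.087, σ²_T = 137.945025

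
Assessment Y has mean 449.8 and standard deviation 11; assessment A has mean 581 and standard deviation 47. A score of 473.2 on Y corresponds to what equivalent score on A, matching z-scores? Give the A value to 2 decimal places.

z = (473.2 − 449.8)/11 ≈ 2.1273.
A = 581 + z·47 = 581 + (473.2 − 449.8)·47/11 ≈ 680.98.

A = 680.98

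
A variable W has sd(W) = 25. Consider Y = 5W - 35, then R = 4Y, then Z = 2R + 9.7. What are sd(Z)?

sd(Y) = |5|·25 = 125.
sd(R) = |4|·125 = 500.
sd(Z) = |2|·500 = 1000.

sd(Z) = 1000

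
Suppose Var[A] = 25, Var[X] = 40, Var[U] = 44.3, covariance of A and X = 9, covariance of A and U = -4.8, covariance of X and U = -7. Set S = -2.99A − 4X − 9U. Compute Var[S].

Var[S] = 3904.7465

Var[S] = a²·Var[A] + b²·Var[X] + c²·Var[U] + 2ab·covariance of A and X + 2ac·covariance of A and U + 2bc·covariance of X and U, with a = -2.99, b = -4, c = -9.
= 223.5025 + 640 + 3588.3 + 215.28 + (-258.336) + (-504)
= 3904.7465.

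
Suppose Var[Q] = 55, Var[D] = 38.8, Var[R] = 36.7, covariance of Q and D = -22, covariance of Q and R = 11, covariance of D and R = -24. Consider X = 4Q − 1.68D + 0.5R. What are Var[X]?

Var[X] = 1378.68412

Var[X] = a²·Var[Q] + b²·Var[D] + c²·Var[R] + 2ab·covariance of Q and D + 2ac·covariance of Q and R + 2bc·covariance of D and R, with a = 4, b = -1.68, c = 0.5.
= 880 + 109.50912 + 9.175 + 295.68 + 44 + 40.32
= 1378.68412.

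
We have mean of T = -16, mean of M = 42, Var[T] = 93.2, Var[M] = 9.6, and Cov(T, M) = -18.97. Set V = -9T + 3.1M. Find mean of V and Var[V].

mean of V = 274.2, Var[V] = 8699.982

mean of V = (-9)·mean of T + 3.1·mean of M = (-9)·(-16) + 3.1·42 = 274.2.
Var[V] = a²·Var[T] + b²·Var[M] + 2ab·Cov(T, M) with a = -9, b = 3.1.
= (-9)²·93.2 + 3.1²·9.6 + 2·(-9)·3.1·(-18.97)
= 7549.2 + 92.256 + 1058.526 = 8699.982.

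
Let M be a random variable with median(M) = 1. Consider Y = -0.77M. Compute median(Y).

A linear map preserves order up to sign, so median(Y) = a·median(M) + b = (-0.77)·1 = -0.77.

median(Y) = -0.77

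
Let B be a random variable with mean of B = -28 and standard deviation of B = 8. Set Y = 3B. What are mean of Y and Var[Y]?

mean of Y = -84, Var[Y] = 576

Y = 3B is linear with a = 3, b = 0.
mean of Y = a·mean of B + b = 3·(-28) = -84.
Var[B] = 8² = 64.
Var[Y] = a²·Var[B] = 3²·64 = 576.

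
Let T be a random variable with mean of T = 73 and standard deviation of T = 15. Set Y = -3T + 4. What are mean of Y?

mean of Y = -215

Y = -3T + 4 is linear with a = -3, b = 4.
mean of Y = a·mean of T + b = (-3)·73 + 4 = -215.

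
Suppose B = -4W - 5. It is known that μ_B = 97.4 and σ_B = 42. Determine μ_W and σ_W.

From B = -4W - 5: μ_B = a·μ_W + b, so μ_W = (μ_B − b)/a = (97.4 − (-5))/(-4) = -25.6.
σ_B = |a|·σ_W, so σ_W = 42/|-4| = 10.5.

μ_W = -25.6, σ_W = 10.5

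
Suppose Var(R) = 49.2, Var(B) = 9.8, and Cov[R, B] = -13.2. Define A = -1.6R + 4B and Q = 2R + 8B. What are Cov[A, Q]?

Cov[A, Q] = 219.52

By bilinearity, Cov[A, Q] = ac·Var(R) + bd·Var(B) + (ad+bc)·Cov[R, B], with a=-1.6, b=4, c=2, d=8.
ac·Var(R) = (-1.6)·2·49.2 = -157.44
bd·Var(B) = 4·8·9.8 = 313.6
(ad+bc)·Cov[R, B] = (-4.8)·(-13.2) = 63.36
Cov[A, Q] = -157.44 + 313.6 + 63.36 = 219.52.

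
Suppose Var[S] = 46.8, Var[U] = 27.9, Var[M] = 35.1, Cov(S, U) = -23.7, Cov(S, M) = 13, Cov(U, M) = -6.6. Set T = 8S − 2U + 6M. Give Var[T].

Var[T] = 6535.2

Var[T] = a²·Var[S] + b²·Var[U] + c²·Var[M] + 2ab·Cov(S, U) + 2ac·Cov(S, M) + 2bc·Cov(U, M), with a = 8, b = -2, c = 6.
= 2995.2 + 111.6 + 1263.6 + 758.4 + 1248 + 158.4
= 6535.2.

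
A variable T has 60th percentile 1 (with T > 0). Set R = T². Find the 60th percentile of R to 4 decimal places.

T² is increasing, so P_{60}(R) = g(P_{60}(T)) = 1.

60th percentile of R = 1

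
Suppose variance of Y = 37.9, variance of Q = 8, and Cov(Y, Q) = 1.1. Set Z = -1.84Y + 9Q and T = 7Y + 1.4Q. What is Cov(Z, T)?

Cov(Z, T) = -320.8856

By bilinearity, Cov(Z, T) = ac·variance of Y + bd·variance of Q + (ad+bc)·Cov(Y, Q), with a=-1.84, b=9, c=7, d=1.4.
ac·variance of Y = (-1.84)·7·37.9 = -488.152
bd·variance of Q = 9·1.4·8 = 100.8
(ad+bc)·Cov(Y, Q) = (60.424)·1.1 = 66.4664
Cov(Z, T) = -488.152 + 100.8 + 66.4664 = -320.8856.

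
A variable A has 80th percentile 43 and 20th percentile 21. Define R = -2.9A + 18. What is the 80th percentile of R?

Since a = -2.9 < 0 the transformation is decreasing, reversing order: the 80th percentile of R corresponds to the 20th percentile of A.
So P_{80}(R) = a·P_{20}(A) + b = (-2.9)·21 + 18 = -42.9.

80th percentile of R = -42.9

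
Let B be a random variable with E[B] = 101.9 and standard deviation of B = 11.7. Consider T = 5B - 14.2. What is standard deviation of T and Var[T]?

T = 5B - 14.2 is linear with a = 5, b = -14.2.
standard deviation of T = |a|·standard deviation of B = |5|·11.7 = 58.5.
Var[B] = 11.7² = 136.89.
Var[T] = a²·Var[B] = 5²·136.89 = 3422.25 (the additive constant -14.2 does not affect variance).

standard deviation of T = 58.5, Var[T] = 3422.25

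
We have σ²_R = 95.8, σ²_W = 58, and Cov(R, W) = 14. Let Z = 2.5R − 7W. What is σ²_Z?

σ²_Z = a²·σ²_R + b²·σ²_W + 2ab·Cov(R, W) with a = 2.5, b = -7.
= 2.5²·95.8 + (-7)²·58 + 2·2.5·(-7)·14
= 598.75 + 2842 + (-490) = 2950.75.

σ²_Z = 2950.75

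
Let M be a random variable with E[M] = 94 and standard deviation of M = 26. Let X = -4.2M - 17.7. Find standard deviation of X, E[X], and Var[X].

X = -4.2M - 17.7 is linear with a = -4.2, b = -17.7.
standard deviation of X = |a|·standard deviation of M = |-4.2|·26 = 109.2.
E[X] = a·E[M] + b = (-4.2)·94 + (-17.7) = -412.5.
Var[M] = 26² = 676.
Var[X] = a²·Var[M] = (-4.2)²·676 = 11924.64 (the additive constant -17.7 does not affect variance).

standard deviation of X = 109.2, E[X] = -412.5, Var[X] = 11924.64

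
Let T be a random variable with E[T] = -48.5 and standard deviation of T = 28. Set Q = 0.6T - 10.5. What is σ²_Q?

Q = 0.6T - 10.5 is linear with a = 0.6, b = -10.5.
σ²_T = 28² = 784.
σ²_Q = a²·σ²_T = 0.6²·784 = 282.24 (the additive constant -10.5 does not affect variance).

σ²_Q = 282.24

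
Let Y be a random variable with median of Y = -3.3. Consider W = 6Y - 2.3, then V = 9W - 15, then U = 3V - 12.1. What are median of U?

median of W = 6·(-3.3) + (-2.3) = -22.1.
median of V = 9·(-22.1) + (-15) = -213.9.
median of U = 3·(-213.9) + (-12.1) = -653.8.

median of U = -653.8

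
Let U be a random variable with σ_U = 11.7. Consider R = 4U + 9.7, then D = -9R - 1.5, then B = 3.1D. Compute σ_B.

σ_B = 1305.72

σ_R = |4|·11.7 = 46.8.
σ_D = |-9|·46.8 = 421.2.
σ_B = |3.1|·421.2 = 1305.72.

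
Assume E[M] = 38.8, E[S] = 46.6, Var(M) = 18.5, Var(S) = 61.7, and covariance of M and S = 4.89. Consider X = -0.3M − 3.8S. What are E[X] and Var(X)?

E[X] = -188.72, Var(X) = 903.7622

E[X] = (-0.3)·E[M] + (-3.8)·E[S] = (-0.3)·38.8 + (-3.8)·46.6 = -188.72.
Var(X) = a²·Var(M) + b²·Var(S) + 2ab·covariance of M and S with a = -0.3, b = -3.8.
= (-0.3)²·18.5 + (-3.8)²·61.7 + 2·(-0.3)·(-3.8)·4.89
= 1.665 + 890.948 + 11.1492 = 903.7622.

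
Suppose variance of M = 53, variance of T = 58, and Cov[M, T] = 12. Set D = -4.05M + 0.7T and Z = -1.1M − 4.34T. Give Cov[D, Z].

Cov[D, Z] = 261.595

By bilinearity, Cov[D, Z] = ac·variance of M + bd·variance of T + (ad+bc)·Cov[M, T], with a=-4.05, b=0.7, c=-1.1, d=-4.34.
ac·variance of M = (-4.05)·(-1.1)·53 = 236.115
bd·variance of T = 0.7·(-4.34)·58 = -176.204
(ad+bc)·Cov[M, T] = (16.807)·12 = 201.684
Cov[D, Z] = 236.115 + (-176.204) + 201.684 = 261.595.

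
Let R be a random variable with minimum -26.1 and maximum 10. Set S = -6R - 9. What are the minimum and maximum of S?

min(S) = -69, max(S) = 147.6

a = -6 < 0, so order reverses: min(S) = a·max(R)+b = (-6)·10 + (-9) = -69; max(S) = a·min(R)+b = (-6)·(-26.1) + (-9) = 147.6.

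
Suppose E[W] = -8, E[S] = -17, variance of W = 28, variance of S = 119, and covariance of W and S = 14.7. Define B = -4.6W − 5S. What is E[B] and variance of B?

E[B] = (-4.6)·E[W] + (-5)·E[S] = (-4.6)·(-8) + (-5)·(-17) = 121.8.
variance of B = a²·variance of W + b²·variance of S + 2ab·covariance of W and S with a = -4.6, b = -5.
= (-4.6)²·28 + (-5)²·119 + 2·(-4.6)·(-5)·14.7
= 592.48 + 2975 + 676.2 = 4243.68.

E[B] = 121.8, variance of B = 4243.68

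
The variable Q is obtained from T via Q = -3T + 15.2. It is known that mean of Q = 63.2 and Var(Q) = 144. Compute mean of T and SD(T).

mean of T = -16, SD(T) = 4

From Q = -3T + 15.2: mean of Q = a·mean of T + b, so mean of T = (mean of Q − b)/a = (63.2 − 15.2)/(-3) = -16.
SD(Q) = √144 = 12.
SD(Q) = |a|·SD(T), so SD(T) = 12/|-3| = 4.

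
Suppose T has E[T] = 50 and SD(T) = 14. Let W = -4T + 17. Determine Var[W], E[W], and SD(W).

W = -4T + 17 is linear with a = -4, b = 17.
Var[T] = 14² = 196.
Var[W] = a²·Var[T] = (-4)²·196 = 3136 (the additive constant 17 does not affect variance).
E[W] = a·E[T] + b = (-4)·50 + 17 = -183.
SD(W) = |a|·SD(T) = |-4|·14 = 56.

Var[W] = 3136, E[W] = -183, SD(W) = 56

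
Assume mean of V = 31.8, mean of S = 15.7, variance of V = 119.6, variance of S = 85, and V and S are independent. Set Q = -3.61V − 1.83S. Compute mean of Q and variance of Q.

mean of Q = -143.529, variance of Q = 1843.29566

mean of Q = (-3.61)·mean of V + (-1.83)·mean of S = (-3.61)·31.8 + (-1.83)·15.7 = -143.529.
variance of Q = a²·variance of V + b²·variance of S + 2ab·Cov(V, S) with a = -3.61, b = -1.83.
Independence gives Cov(V, S) = 0.
= (-3.61)²·119.6 + (-1.83)²·85 + 2·(-3.61)·(-1.83)·0
= 1558.63916 + 284.6565 + 0 = 1843.29566.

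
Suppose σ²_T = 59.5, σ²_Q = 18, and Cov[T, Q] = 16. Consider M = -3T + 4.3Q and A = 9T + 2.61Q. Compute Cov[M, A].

Cov[M, A] = -910.566

By bilinearity, Cov[M, A] = ac·σ²_T + bd·σ²_Q + (ad+bc)·Cov[T, Q], with a=-3, b=4.3, c=9, d=2.61.
ac·σ²_T = (-3)·9·59.5 = -1606.5
bd·σ²_Q = 4.3·2.61·18 = 202.014
(ad+bc)·Cov[T, Q] = (30.87)·16 = 493.92
Cov[M, A] = -1606.5 + 202.014 + 493.92 = -910.566.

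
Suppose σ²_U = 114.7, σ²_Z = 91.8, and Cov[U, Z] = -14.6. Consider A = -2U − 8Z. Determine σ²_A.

σ²_A = 5866.8

σ²_A = a²·σ²_U + b²·σ²_Z + 2ab·Cov[U, Z] with a = -2, b = -8.
= (-2)²·114.7 + (-8)²·91.8 + 2·(-2)·(-8)·(-14.6)
= 458.8 + 5875.2 + (-467.2) = 5866.8.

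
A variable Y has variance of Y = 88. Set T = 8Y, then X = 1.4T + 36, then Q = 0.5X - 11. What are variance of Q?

variance of Q = 2759.68

variance of T = 8²·88 = 5632.
variance of X = 1.4²·5632 = 11038.72.
variance of Q = 0.5²·11038.72 = 2759.68.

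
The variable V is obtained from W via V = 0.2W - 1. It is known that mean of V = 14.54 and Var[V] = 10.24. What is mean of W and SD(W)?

mean of W = 77.7, SD(W) = 16

From V = 0.2W - 1: mean of V = a·mean of W + b, so mean of W = (mean of V − b)/a = (14.54 − (-1))/0.2 = 77.7.
SD(V) = √10.24 = 3.2.
SD(V) = |a|·SD(W), so SD(W) = 3.2/|0.2| = 16.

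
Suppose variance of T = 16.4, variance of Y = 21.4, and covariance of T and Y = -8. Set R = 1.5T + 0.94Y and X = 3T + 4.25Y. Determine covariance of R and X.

By bilinearity, covariance of R and X = ac·variance of T + bd·variance of Y + (ad+bc)·covariance of T and Y, with a=1.5, b=0.94, c=3, d=4.25.
ac·variance of T = 1.5·3·16.4 = 73.8
bd·variance of Y = 0.94·4.25·21.4 = 85.493
(ad+bc)·covariance of T and Y = (9.195)·(-8) = -73.56
covariance of R and X = 73.8 + 85.493 + (-73.56) = 85.733.

covariance of R and X = 85.733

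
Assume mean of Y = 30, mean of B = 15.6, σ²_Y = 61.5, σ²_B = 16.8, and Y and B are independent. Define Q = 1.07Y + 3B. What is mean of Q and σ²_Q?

mean of Q = 78.9, σ²_Q = 221.61135

mean of Q = 1.07·mean of Y + 3·mean of B = 1.07·30 + 3·15.6 = 78.9.
σ²_Q = a²·σ²_Y + b²·σ²_B + 2ab·Cov[Y, B] with a = 1.07, b = 3.
Independence gives Cov[Y, B] = 0.
= 1.07²·61.5 + 3²·16.8 + 2·1.07·3·0
= 70.41135 + 151.2 + 0 = 221.61135.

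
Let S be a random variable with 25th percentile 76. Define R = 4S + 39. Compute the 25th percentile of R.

25th percentile of R = 343

Since a = 4 > 0 the transformation is increasing, so the 25th percentile of R = a·(P_{25} of S) + b = 4·76 + 39 = 343.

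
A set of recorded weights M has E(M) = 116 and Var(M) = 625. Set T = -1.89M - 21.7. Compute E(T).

T = -1.89M - 21.7 is linear with a = -1.89, b = -21.7.
E(T) = a·E(M) + b = (-1.89)·116 + (-21.7) = -240.94.

E(T) = -240.94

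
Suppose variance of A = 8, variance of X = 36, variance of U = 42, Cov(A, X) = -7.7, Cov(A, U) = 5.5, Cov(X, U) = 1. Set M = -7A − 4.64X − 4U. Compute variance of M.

variance of M = a²·variance of A + b²·variance of X + c²·variance of U + 2ab·Cov(A, X) + 2ac·Cov(A, U) + 2bc·Cov(X, U), with a = -7, b = -4.64, c = -4.
= 392 + 775.0656 + 672 + (-500.192) + 308 + 37.12
= 1683.9936.

variance of M = 1683.9936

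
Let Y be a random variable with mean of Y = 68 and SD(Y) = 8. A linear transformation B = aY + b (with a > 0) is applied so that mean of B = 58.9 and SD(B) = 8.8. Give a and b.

SD(B) = a·SD(Y) (a > 0), so a = 8.8/8 = 1.1.
mean of B = a·mean of Y + b, so b = 58.9 − 1.1·68 = -15.9.

a = 1.1, b = -15.9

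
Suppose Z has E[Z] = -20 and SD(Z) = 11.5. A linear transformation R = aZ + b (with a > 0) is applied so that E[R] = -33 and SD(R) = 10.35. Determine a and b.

a = 0.9, b = -15

SD(R) = a·SD(Z) (a > 0), so a = 10.35/11.5 = 0.9.
E[R] = a·E[Z] + b, so b = -33 − 0.9·(-20) = -15.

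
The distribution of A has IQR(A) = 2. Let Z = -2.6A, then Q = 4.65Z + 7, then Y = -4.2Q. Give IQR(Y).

IQR(Y) = 101.556

IQR(Z) = |-2.6|·2 = 5.2.
IQR(Q) = |4.65|·5.2 = 24.18.
IQR(Y) = |-4.2|·24.18 = 101.556.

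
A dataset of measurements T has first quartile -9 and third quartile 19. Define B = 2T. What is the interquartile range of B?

IQR(B) = 56

IQR of T = Q3 − Q1 = 19 − (-9) = 28.
Under B = aT + b, IQR(B) = |a|·IQR(T) = |2|·28 = 56 (shifts cancel; spread scales by |a|).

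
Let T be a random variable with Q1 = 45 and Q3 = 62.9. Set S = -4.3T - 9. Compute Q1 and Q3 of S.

a = -4.3 < 0 reverses order: Q1(S) comes from Q3(T), Q3(S) from Q1(T).
Q1(S) = (-4.3)·62.9 + (-9) = -279.47; Q3(S) = (-4.3)·45 + (-9) = -202.5.

Q1(S) = -279.47, Q3(S) = -202.5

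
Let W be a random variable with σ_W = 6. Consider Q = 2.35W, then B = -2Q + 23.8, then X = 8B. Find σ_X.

σ_Q = |2.35|·6 = 14.1.
σ_B = |-2|·14.1 = 28.2.
σ_X = |8|·28.2 = 225.6.

σ_X = 225.6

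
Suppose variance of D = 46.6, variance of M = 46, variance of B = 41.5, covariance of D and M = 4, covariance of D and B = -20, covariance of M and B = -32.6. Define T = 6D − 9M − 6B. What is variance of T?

variance of T = 4384.8

variance of T = a²·variance of D + b²·variance of M + c²·variance of B + 2ab·covariance of D and M + 2ac·covariance of D and B + 2bc·covariance of M and B, with a = 6, b = -9, c = -6.
= 1677.6 + 3726 + 1494 + (-432) + 1440 + (-3520.8)
= 4384.8.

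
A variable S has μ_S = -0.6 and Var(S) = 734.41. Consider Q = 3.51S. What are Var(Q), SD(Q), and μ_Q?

Q = 3.51S is linear with a = 3.51, b = 0.
Var(Q) = a²·Var(S) = 3.51²·734.41 = 9048.004641.
SD(S) = √734.41 = 27.1.
SD(Q) = |a|·SD(S) = |3.51|·27.1 = 95.121.
μ_Q = a·μ_S + b = 3.51·(-0.6) = -2.106.

Var(Q) = 9048.004641, SD(Q) = 95.121, μ_Q = -2.106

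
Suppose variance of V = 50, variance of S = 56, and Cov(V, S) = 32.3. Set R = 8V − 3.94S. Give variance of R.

variance of R = a²·variance of V + b²·variance of S + 2ab·Cov(V, S) with a = 8, b = -3.94.
= 8²·50 + (-3.94)²·56 + 2·8·(-3.94)·32.3
= 3200 + 869.3216 + (-2036.192) = 2033.1296.

variance of R = 2033.1296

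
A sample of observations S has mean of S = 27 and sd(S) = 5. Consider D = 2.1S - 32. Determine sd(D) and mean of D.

sd(D) = 10.5, mean of D = 24.7

D = 2.1S - 32 is linear with a = 2.1, b = -32.
sd(D) = |a|·sd(S) = |2.1|·5 = 10.5.
mean of D = a·mean of S + b = 2.1·27 + (-32) = 24.7.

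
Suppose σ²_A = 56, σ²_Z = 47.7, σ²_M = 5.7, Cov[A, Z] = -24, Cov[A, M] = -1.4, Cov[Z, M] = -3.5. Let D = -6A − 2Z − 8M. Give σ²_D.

σ²_D = a²·σ²_A + b²·σ²_Z + c²·σ²_M + 2ab·Cov[A, Z] + 2ac·Cov[A, M] + 2bc·Cov[Z, M], with a = -6, b = -2, c = -8.
= 2016 + 190.8 + 364.8 + (-576) + (-134.4) + (-112)
= 1749.2.

σ²_D = 1749.2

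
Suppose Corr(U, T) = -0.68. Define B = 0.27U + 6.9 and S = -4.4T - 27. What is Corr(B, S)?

Linear rescalings preserve |correlation|; the slopes 0.27 and -4.4 have opposite signs, so the correlation flips sign: Corr(B, S) = −Corr(U, T) = 0.68.

Corr(B, S) = 0.68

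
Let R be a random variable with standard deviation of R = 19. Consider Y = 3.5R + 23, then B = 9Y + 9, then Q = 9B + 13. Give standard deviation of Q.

standard deviation of Y = |3.5|·19 = 66.5.
standard deviation of B = |9|·66.5 = 598.5.
standard deviation of Q = |9|·598.5 = 5386.5.

standard deviation of Q = 5386.5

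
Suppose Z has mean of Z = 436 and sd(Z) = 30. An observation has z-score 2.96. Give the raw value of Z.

Z = mean of Z + z·sd(Z) = 436 + 2.96·30 = 524.8.

Z = 524.8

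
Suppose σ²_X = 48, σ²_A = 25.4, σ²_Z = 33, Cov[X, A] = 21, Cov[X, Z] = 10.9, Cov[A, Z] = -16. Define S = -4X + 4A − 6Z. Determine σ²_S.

σ²_S = 2981.6

σ²_S = a²·σ²_X + b²·σ²_A + c²·σ²_Z + 2ab·Cov[X, A] + 2ac·Cov[X, Z] + 2bc·Cov[A, Z], with a = -4, b = 4, c = -6.
= 768 + 406.4 + 1188 + (-672) + 523.2 + 768
= 2981.6.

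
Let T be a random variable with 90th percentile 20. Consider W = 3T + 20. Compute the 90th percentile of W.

90th percentile of W = 80

Since a = 3 > 0 the transformation is increasing, so the 90th percentile of W = a·(P_{90} of T) + b = 3·20 + 20 = 80.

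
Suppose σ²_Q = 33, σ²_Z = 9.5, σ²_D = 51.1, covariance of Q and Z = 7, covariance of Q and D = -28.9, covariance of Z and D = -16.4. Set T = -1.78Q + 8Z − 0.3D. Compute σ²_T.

σ²_T = a²·σ²_Q + b²·σ²_Z + c²·σ²_D + 2ab·covariance of Q and Z + 2ac·covariance of Q and D + 2bc·covariance of Z and D, with a = -1.78, b = 8, c = -0.3.
= 104.5572 + 608 + 4.599 + (-199.36) + (-30.8652) + 78.72
= 565.651.

σ²_T = 565.651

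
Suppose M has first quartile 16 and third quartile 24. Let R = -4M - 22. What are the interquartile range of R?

IQR(R) = 32

IQR of M = Q3 − Q1 = 24 − 16 = 8.
Under R = aM + b, IQR(R) = |a|·IQR(M) = |-4|·8 = 32 (shifts cancel; spread scales by |a|).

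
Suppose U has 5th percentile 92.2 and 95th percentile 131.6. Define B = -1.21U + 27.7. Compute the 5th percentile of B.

Since a = -1.21 < 0 the transformation is decreasing, reversing order: the 5th percentile of B corresponds to the 95th percentile of U.
So P_{5}(B) = a·P_{95}(U) + b = (-1.21)·131.6 + 27.7 = -131.536.

5th percentile of B = -131.536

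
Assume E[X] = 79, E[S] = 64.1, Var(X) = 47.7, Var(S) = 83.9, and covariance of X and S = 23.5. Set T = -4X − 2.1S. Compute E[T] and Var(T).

E[T] = -450.61, Var(T) = 1527.999

E[T] = (-4)·E[X] + (-2.1)·E[S] = (-4)·79 + (-2.1)·64.1 = -450.61.
Var(T) = a²·Var(X) + b²·Var(S) + 2ab·covariance of X and S with a = -4, b = -2.1.
= (-4)²·47.7 + (-2.1)²·83.9 + 2·(-4)·(-2.1)·23.5
= 763.2 + 369.999 + 394.8 = 1527.999.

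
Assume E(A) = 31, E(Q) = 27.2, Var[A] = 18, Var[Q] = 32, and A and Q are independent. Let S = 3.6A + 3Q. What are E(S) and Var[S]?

E(S) = 3.6·E(A) + 3·E(Q) = 3.6·31 + 3·27.2 = 193.2.
Var[S] = a²·Var[A] + b²·Var[Q] + 2ab·covariance of A and Q with a = 3.6, b = 3.
Independence gives covariance of A and Q = 0.
= 3.6²·18 + 3²·32 + 2·3.6·3·0
= 233.28 + 288 + 0 = 521.28.

E(S) = 193.2, Var[S] = 521.28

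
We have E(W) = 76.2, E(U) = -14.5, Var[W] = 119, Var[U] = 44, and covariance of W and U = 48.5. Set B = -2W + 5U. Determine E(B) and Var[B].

E(B) = (-2)·E(W) + 5·E(U) = (-2)·76.2 + 5·(-14.5) = -224.9.
Var[B] = a²·Var[W] + b²·Var[U] + 2ab·covariance of W and U with a = -2, b = 5.
= (-2)²·119 + 5²·44 + 2·(-2)·5·48.5
= 476 + 1100 + (-970) = 606.

E(B) = -224.9, Var[B] = 606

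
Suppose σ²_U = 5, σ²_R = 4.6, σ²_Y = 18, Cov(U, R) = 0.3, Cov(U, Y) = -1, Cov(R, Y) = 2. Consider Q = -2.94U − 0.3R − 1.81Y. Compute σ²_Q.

σ²_Q = a²·σ²_U + b²·σ²_R + c²·σ²_Y + 2ab·Cov(U, R) + 2ac·Cov(U, Y) + 2bc·Cov(R, Y), with a = -2.94, b = -0.3, c = -1.81.
= 43.218 + 0.414 + 58.9698 + 0.5292 + (-10.6428) + 2.172
= 94.6602.

σ²_Q = 94.6602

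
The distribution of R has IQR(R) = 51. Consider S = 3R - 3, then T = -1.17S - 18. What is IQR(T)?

IQR(S) = |3|·51 = 153.
IQR(T) = |-1.17|·153 = 179.01.

IQR(T) = 179.01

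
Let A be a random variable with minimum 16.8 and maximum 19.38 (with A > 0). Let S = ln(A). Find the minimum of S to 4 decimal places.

ln(A) is increasing on this domain, so min(S) comes from min(A) = 16.8: min(S) = ln(16.8) ≈ 2.8214.

min(S) = 2.8214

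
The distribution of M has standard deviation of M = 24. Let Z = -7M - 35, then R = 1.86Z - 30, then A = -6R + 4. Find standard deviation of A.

standard deviation of A = 1874.88

standard deviation of Z = |-7|·24 = 168.
standard deviation of R = |1.86|·168 = 312.48.
standard deviation of A = |-6|·312.48 = 1874.88.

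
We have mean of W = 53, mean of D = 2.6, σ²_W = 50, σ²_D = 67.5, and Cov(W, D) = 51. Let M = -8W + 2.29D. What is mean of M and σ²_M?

mean of M = -418.046, σ²_M = 1685.33675

mean of M = (-8)·mean of W + 2.29·mean of D = (-8)·53 + 2.29·2.6 = -418.046.
σ²_M = a²·σ²_W + b²·σ²_D + 2ab·Cov(W, D) with a = -8, b = 2.29.
= (-8)²·50 + 2.29²·67.5 + 2·(-8)·2.29·51
= 3200 + 353.97675 + (-1868.64) = 1685.33675.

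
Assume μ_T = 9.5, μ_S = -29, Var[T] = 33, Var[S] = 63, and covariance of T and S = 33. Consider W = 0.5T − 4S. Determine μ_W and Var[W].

μ_W = 120.75, Var[W] = 884.25

μ_W = 0.5·μ_T + (-4)·μ_S = 0.5·9.5 + (-4)·(-29) = 120.75.
Var[W] = a²·Var[T] + b²·Var[S] + 2ab·covariance of T and S with a = 0.5, b = -4.
= 0.5²·33 + (-4)²·63 + 2·0.5·(-4)·33
= 8.25 + 1008 + (-132) = 884.25.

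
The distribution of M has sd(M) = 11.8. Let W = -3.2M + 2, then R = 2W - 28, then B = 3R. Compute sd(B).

sd(B) = 226.56

sd(W) = |-3.2|·11.8 = 37.76.
sd(R) = |2|·37.76 = 75.52.
sd(B) = |3|·75.52 = 226.56.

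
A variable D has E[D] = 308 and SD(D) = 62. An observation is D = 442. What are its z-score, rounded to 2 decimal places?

z = 2.16

z = (D − E[D]) / SD(D) = (442 − 308) / 62 ≈ 2.16.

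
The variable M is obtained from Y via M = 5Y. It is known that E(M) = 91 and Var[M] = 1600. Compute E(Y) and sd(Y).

From M = 5Y: E(M) = a·E(Y) + b, so E(Y) = (E(M) − b)/a = (91 − 0)/5 = 18.2.
sd(M) = √1600 = 40.
sd(M) = |a|·sd(Y), so sd(Y) = 40/|5| = 8.

E(Y) = 18.2, sd(Y) = 8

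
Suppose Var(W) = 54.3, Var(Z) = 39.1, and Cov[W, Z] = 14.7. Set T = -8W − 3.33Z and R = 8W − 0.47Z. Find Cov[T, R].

By bilinearity, Cov[T, R] = ac·Var(W) + bd·Var(Z) + (ad+bc)·Cov[W, Z], with a=-8, b=-3.33, c=8, d=-0.47.
ac·Var(W) = (-8)·8·54.3 = -3475.2
bd·Var(Z) = (-3.33)·(-0.47)·39.1 = 61.19541
(ad+bc)·Cov[W, Z] = (-22.88)·14.7 = -336.336
Cov[T, R] = -3475.2 + 61.19541 + (-336.336) = -3750.34059.

Cov[T, R] = -3750.34059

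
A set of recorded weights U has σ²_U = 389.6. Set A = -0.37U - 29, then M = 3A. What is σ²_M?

σ²_M = 480.02616

σ²_A = (-0.37)²·389.6 = 53.33624.
σ²_M = 3²·53.33624 = 480.02616.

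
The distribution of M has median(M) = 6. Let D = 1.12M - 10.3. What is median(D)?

A linear map preserves order up to sign, so median(D) = a·median(M) + b = 1.12·6 + (-10.3) = -3.58.

median(D) = -3.58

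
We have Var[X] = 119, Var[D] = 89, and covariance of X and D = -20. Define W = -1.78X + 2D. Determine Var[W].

Var[W] = 875.4396

Var[W] = a²·Var[X] + b²·Var[D] + 2ab·covariance of X and D with a = -1.78, b = 2.
= (-1.78)²·119 + 2²·89 + 2·(-1.78)·2·(-20)
= 377.0396 + 356 + 142.4 = 875.4396.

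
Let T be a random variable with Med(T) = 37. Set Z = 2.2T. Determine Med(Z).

Med(Z) = 81.4

A linear map preserves order up to sign, so Med(Z) = a·Med(T) + b = 2.2·37 = 81.4.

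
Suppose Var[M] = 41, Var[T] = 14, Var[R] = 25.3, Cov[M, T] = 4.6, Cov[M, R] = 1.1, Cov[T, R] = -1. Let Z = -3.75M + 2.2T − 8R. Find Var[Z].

Var[Z] = 2288.8225

Var[Z] = a²·Var[M] + b²·Var[T] + c²·Var[R] + 2ab·Cov[M, T] + 2ac·Cov[M, R] + 2bc·Cov[T, R], with a = -3.75, b = 2.2, c = -8.
= 576.5625 + 67.76 + 1619.2 + (-75.9) + 66 + 35.2
= 2288.8225.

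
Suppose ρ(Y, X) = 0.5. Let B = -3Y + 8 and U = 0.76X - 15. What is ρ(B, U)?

ρ(B, U) = -0.5

Linear rescalings preserve |correlation|; the slopes -3 and 0.76 have opposite signs, so the correlation flips sign: ρ(B, U) = −ρ(Y, X) = -0.5.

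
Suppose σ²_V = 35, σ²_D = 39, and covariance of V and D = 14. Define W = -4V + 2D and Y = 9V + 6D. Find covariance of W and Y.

By bilinearity, covariance of W and Y = ac·σ²_V + bd·σ²_D + (ad+bc)·covariance of V and D, with a=-4, b=2, c=9, d=6.
ac·σ²_V = (-4)·9·35 = -1260
bd·σ²_D = 2·6·39 = 468
(ad+bc)·covariance of V and D = (-6)·14 = -84
covariance of W and Y = -1260 + 468 + (-84) = -876.

covariance of W and Y = -876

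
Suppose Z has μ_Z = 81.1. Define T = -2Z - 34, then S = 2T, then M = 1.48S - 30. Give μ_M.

μ_M = -610.752

μ_T = (-2)·81.1 + (-34) = -196.2.
μ_S = 2·(-196.2) = -392.4.
μ_M = 1.48·(-392.4) + (-30) = -610.752.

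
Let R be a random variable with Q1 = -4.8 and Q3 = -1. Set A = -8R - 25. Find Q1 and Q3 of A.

Q1(A) = -17, Q3(A) = 13.4

a = -8 < 0 reverses order: Q1(A) comes from Q3(R), Q3(A) from Q1(R).
Q1(A) = (-8)·(-1) + (-25) = -17; Q3(A) = (-8)·(-4.8) + (-25) = 13.4.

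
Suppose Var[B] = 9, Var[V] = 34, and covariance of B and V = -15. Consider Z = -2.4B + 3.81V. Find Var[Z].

Var[Z] = a²·Var[B] + b²·Var[V] + 2ab·covariance of B and V with a = -2.4, b = 3.81.
= (-2.4)²·9 + 3.81²·34 + 2·(-2.4)·3.81·(-15)
= 51.84 + 493.5474 + 274.32 = 819.7074.

Var[Z] = 819.7074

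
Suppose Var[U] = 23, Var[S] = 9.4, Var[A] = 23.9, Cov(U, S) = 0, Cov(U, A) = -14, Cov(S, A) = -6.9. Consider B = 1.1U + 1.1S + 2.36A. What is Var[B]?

Var[B] = a²·Var[U] + b²·Var[S] + c²·Var[A] + 2ab·Cov(U, S) + 2ac·Cov(U, A) + 2bc·Cov(S, A), with a = 1.1, b = 1.1, c = 2.36.
= 27.83 + 11.374 + 133.11344 + 0 + (-72.688) + (-35.8248)
= 63.80464.

Var[B] = 63.80464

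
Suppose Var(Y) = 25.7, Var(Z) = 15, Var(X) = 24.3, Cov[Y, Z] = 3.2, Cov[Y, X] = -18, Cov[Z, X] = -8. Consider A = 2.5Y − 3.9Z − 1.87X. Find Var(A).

Var(A) = 462.96167

Var(A) = a²·Var(Y) + b²·Var(Z) + c²·Var(X) + 2ab·Cov[Y, Z] + 2ac·Cov[Y, X] + 2bc·Cov[Z, X], with a = 2.5, b = -3.9, c = -1.87.
= 160.625 + 228.15 + 84.97467 + (-62.4) + 168.3 + (-116.688)
= 462.96167.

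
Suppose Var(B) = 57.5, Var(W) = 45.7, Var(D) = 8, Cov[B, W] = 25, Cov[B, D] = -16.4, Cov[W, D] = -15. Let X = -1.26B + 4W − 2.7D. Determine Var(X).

Var(X) = a²·Var(B) + b²·Var(W) + c²·Var(D) + 2ab·Cov[B, W] + 2ac·Cov[B, D] + 2bc·Cov[W, D], with a = -1.26, b = 4, c = -2.7.
= 91.287 + 731.2 + 58.32 + (-252) + (-111.5856) + 324
= 841.2214.

Var(X) = 841.2214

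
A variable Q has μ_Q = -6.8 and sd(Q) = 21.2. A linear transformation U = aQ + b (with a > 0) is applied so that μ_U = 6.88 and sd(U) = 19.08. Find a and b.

sd(U) = a·sd(Q) (a > 0), so a = 19.08/21.2 = 0.9.
μ_U = a·μ_Q + b, so b = 6.88 − 0.9·(-6.8) = 13.

a = 0.9, b = 13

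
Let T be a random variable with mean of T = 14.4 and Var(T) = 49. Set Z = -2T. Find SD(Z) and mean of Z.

Z = -2T is linear with a = -2, b = 0.
SD(T) = √49 = 7.
SD(Z) = |a|·SD(T) = |-2|·7 = 14.
mean of Z = a·mean of T + b = (-2)·14.4 = -28.8.

SD(Z) = 14, mean of Z = -28.8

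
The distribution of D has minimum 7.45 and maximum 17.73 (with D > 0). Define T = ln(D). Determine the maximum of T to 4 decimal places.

max(T) = 2.8753

ln(D) is increasing on this domain, so max(T) comes from max(D) = 17.73: max(T) = ln(17.73) ≈ 2.8753.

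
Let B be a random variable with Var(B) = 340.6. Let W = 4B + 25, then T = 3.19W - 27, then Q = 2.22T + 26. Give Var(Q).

Var(W) = 4²·340.6 = 5449.6.
Var(T) = 3.19²·5449.6 = 55455.67456.
Var(Q) = 2.22²·55455.67456 = 273307.746501504.

Var(Q) = 273307.746501504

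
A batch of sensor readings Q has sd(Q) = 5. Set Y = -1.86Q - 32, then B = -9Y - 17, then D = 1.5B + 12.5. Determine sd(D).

sd(Y) = |-1.86|·5 = 9.3.
sd(B) = |-9|·9.3 = 83.7.
sd(D) = |1.5|·83.7 = 125.55.

sd(D) = 125.55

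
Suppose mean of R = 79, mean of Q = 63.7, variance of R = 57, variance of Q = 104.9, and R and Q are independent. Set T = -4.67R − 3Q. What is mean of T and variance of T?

mean of T = -560.03, variance of T = 2187.2073

mean of T = (-4.67)·mean of R + (-3)·mean of Q = (-4.67)·79 + (-3)·63.7 = -560.03.
variance of T = a²·variance of R + b²·variance of Q + 2ab·Cov[R, Q] with a = -4.67, b = -3.
Independence gives Cov[R, Q] = 0.
= (-4.67)²·57 + (-3)²·104.9 + 2·(-4.67)·(-3)·0
= 1243.1073 + 944.1 + 0 = 2187.2073.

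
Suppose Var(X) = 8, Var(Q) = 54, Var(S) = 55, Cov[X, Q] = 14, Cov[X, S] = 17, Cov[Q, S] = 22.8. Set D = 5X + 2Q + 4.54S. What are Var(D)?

Var(D) = 3015.486

Var(D) = a²·Var(X) + b²·Var(Q) + c²·Var(S) + 2ab·Cov[X, Q] + 2ac·Cov[X, S] + 2bc·Cov[Q, S], with a = 5, b = 2, c = 4.54.
= 200 + 216 + 1133.638 + 280 + 771.8 + 414.048
= 3015.486.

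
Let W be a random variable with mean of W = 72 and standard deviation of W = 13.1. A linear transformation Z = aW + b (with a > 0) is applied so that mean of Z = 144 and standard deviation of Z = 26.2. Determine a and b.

standard deviation of Z = a·standard deviation of W (a > 0), so a = 26.2/13.1 = 2.
mean of Z = a·mean of W + b, so b = 144 − 2·72 = 0.

a = 2, b = 0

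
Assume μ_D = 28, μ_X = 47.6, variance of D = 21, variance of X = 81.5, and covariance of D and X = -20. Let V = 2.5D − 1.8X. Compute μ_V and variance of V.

μ_V = -15.68, variance of V = 575.31

μ_V = 2.5·μ_D + (-1.8)·μ_X = 2.5·28 + (-1.8)·47.6 = -15.68.
variance of V = a²·variance of D + b²·variance of X + 2ab·covariance of D and X with a = 2.5, b = -1.8.
= 2.5²·21 + (-1.8)²·81.5 + 2·2.5·(-1.8)·(-20)
= 131.25 + 264.06 + 180 = 575.31.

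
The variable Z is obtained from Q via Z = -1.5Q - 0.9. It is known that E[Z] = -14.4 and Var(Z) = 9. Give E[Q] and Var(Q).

From Z = -1.5Q - 0.9: E[Z] = a·E[Q] + b, so E[Q] = (E[Z] − b)/a = (-14.4 − (-0.9))/(-1.5) = 9.
Var(Z) = a²·Var(Q), so Var(Q) = 9/(-1.5)² = 4.

E[Q] = 9, Var(Q) = 4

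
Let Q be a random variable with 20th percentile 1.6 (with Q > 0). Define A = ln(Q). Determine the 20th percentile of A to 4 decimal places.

20th percentile of A = 0.47

ln(Q) is increasing, so P_{20}(A) = g(P_{20}(Q)) ≈ 0.47.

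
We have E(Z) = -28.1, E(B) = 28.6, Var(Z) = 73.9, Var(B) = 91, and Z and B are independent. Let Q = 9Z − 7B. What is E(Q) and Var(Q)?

E(Q) = 9·E(Z) + (-7)·E(B) = 9·(-28.1) + (-7)·28.6 = -453.1.
Var(Q) = a²·Var(Z) + b²·Var(B) + 2ab·Cov[Z, B] with a = 9, b = -7.
Independence gives Cov[Z, B] = 0.
= 9²·73.9 + (-7)²·91 + 2·9·(-7)·0
= 5985.9 + 4459 + 0 = 10444.9.

E(Q) = -453.1, Var(Q) = 10444.9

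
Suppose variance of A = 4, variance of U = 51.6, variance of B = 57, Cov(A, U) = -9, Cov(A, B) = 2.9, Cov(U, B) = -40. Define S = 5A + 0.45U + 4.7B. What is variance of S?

variance of S = 1296.179

variance of S = a²·variance of A + b²·variance of U + c²·variance of B + 2ab·Cov(A, U) + 2ac·Cov(A, B) + 2bc·Cov(U, B), with a = 5, b = 0.45, c = 4.7.
= 100 + 10.449 + 1259.13 + (-40.5) + 136.3 + (-169.2)
= 1296.179.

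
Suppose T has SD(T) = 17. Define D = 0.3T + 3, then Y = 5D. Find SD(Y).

SD(Y) = 25.5

SD(D) = |0.3|·17 = 5.1.
SD(Y) = |5|·5.1 = 25.5.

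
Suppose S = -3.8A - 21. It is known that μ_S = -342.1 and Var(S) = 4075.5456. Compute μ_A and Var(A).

From S = -3.8A - 21: μ_S = a·μ_A + b, so μ_A = (μ_S − b)/a = (-342.1 − (-21))/(-3.8) = 84.5.
Var(S) = a²·Var(A), so Var(A) = 4075.5456/(-3.8)² = 282.24.

μ_A = 84.5, Var(A) = 282.24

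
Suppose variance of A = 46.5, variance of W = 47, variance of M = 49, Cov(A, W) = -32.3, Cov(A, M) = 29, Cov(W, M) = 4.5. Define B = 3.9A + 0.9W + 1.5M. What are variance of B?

variance of B = a²·variance of A + b²·variance of W + c²·variance of M + 2ab·Cov(A, W) + 2ac·Cov(A, M) + 2bc·Cov(W, M), with a = 3.9, b = 0.9, c = 1.5.
= 707.265 + 38.07 + 110.25 + (-226.746) + 339.3 + 12.15
= 980.289.

variance of B = 980.289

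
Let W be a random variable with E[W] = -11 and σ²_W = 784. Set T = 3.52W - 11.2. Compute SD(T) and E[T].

T = 3.52W - 11.2 is linear with a = 3.52, b = -11.2.
SD(W) = √784 = 28.
SD(T) = |a|·SD(W) = |3.52|·28 = 98.56.
E[T] = a·E[W] + b = 3.52·(-11) + (-11.2) = -49.92.

SD(T) = 98.56, E[T] = -49.92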